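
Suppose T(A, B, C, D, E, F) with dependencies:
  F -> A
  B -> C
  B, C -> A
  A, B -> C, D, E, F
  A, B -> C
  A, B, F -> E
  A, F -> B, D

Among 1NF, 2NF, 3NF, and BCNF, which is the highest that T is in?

BCNF

Candidate keys: {B}, {F}. Prime attributes: {B, F}.
The left-hand side of every FD is a superkey, so BCNF is satisfied.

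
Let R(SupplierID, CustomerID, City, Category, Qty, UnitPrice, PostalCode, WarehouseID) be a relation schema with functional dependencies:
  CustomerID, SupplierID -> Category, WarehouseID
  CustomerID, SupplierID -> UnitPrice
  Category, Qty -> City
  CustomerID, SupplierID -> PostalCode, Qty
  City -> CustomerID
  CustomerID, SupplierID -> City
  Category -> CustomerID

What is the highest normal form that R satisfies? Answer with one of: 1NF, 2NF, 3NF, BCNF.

3NF

Candidate keys: {Category, SupplierID}, {City, SupplierID}, {CustomerID, SupplierID}. Prime attributes: {Category, City, CustomerID, SupplierID}.
For Category, Qty -> City we have {Category, Qty}⁺ = {Category, City, CustomerID, Qty}; {Category, Qty} is not a superkey, so BCNF fails.
Its right-hand attributes {City} are all prime, as are those of every other non-superkey FD — the relation is in 3NF.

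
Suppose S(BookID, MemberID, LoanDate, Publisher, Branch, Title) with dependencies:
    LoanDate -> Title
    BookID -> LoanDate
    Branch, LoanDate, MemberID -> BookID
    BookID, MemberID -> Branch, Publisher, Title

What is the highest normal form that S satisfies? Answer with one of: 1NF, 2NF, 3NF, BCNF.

1NF

Candidate keys: {BookID, MemberID}, {Branch, LoanDate, MemberID}. Prime attributes: {BookID, Branch, LoanDate, MemberID}.
LoanDate -> Title breaks BCNF: {LoanDate}⁺ = {LoanDate, Title}, so {LoanDate} is not a superkey.
LoanDate -> Title has non-prime {Title} on the right and a non-superkey on the left, so 3NF fails.
The proper key subset {BookID} of {BookID, MemberID} determines non-prime {Title}, so the relation is not even in 2NF.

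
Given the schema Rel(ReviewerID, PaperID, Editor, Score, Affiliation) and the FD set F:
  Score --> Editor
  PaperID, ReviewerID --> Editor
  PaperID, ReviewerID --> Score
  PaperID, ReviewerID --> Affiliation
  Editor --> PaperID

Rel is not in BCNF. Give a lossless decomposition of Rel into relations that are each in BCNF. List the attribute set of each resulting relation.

Candidate keys of the original relation: {Editor, ReviewerID}, {PaperID, ReviewerID}, {ReviewerID, Score}.
{Affiliation, Editor, PaperID, ReviewerID, Score}: {Score} determines {Editor, PaperID, Score} here but is not a superkey — split on Score --> Editor, PaperID, giving {Editor, PaperID, Score} and {Affiliation, ReviewerID, Score}.
{Editor, PaperID, Score}: {Editor} determines {Editor, PaperID} here but is not a superkey — split on Editor --> PaperID, giving {Editor, PaperID} and {Editor, Score}.
{Editor, PaperID}: every determinant is a superkey — BCNF.
{Editor, Score}: every determinant is a superkey — BCNF.
{Affiliation, ReviewerID, Score}: every determinant is a superkey — BCNF.

{Affiliation, ReviewerID, Score}; {Editor, PaperID}; {Editor, Score}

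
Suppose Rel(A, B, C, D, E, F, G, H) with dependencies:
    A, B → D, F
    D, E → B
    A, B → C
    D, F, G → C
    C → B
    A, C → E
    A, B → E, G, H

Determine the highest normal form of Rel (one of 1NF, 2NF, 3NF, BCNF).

3NF

Candidate keys: {A, B}, {A, C}, {A, D, E}, {A, D, F, G}. Prime attributes: {A, B, C, D, E, F, G}.
For D, E → B we have {D, E}⁺ = {B, D, E}; {D, E} is not a superkey, so BCNF fails.
Since {B} ⊆ prime attributes and every other non-superkey FD also has a prime right side, the schema is in 3NF.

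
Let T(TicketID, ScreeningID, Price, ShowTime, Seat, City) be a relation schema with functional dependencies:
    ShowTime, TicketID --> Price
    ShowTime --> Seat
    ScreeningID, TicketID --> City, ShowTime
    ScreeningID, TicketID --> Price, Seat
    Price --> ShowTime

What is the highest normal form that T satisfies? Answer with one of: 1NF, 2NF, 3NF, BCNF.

2NF

Candidate key: {ScreeningID, TicketID}. Prime attributes: {ScreeningID, TicketID}.
ShowTime, TicketID --> Price breaks BCNF: {ShowTime, TicketID}⁺ = {Price, Seat, ShowTime, TicketID}, so {ShowTime, TicketID} is not a superkey.
ShowTime, TicketID --> Price has non-prime {Price} on the right and a non-superkey on the left, so 3NF fails.
Checking every proper subset of each key, none determines a non-prime attribute — 2NF is satisfied.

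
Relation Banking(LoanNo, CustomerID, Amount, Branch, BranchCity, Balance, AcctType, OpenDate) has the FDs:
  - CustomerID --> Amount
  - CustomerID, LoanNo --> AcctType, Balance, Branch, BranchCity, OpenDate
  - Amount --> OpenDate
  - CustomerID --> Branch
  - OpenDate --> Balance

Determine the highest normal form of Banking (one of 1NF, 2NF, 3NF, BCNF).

Candidate key: {CustomerID, LoanNo}. Prime attributes: {CustomerID, LoanNo}.
For CustomerID --> Amount we have {CustomerID}⁺ = {Amount, Balance, Branch, CustomerID, OpenDate}; {CustomerID} is not a superkey, so BCNF fails.
Because {Amount} is non-prime and the left side of CustomerID --> Amount is not a superkey, the relation is not in 3NF.
{CustomerID} is a proper subset of the key {CustomerID, LoanNo}, and {CustomerID}⁺ contains the non-prime attributes {Amount, Balance, Branch, OpenDate} — a partial dependency, so 2NF is violated.

1NF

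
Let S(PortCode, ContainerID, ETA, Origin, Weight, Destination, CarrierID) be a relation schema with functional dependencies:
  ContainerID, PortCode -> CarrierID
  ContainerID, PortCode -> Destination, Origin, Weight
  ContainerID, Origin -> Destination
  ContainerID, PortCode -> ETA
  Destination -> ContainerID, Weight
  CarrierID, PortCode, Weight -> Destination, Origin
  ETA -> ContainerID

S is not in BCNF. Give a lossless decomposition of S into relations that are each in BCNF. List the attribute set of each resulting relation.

Candidate keys of the original relation: {CarrierID, PortCode, Weight}, {ContainerID, PortCode}, {Destination, PortCode}, {ETA, PortCode}.
{CarrierID, ContainerID, Destination, ETA, Origin, PortCode, Weight}: {ContainerID, Origin} determines {ContainerID, Destination, Origin, Weight} here but is not a superkey — split on ContainerID, Origin -> Destination, Weight, giving {ContainerID, Destination, Origin, Weight} and {CarrierID, ContainerID, ETA, Origin, PortCode}.
{ContainerID, Destination, Origin, Weight}: {Destination} determines {ContainerID, Destination, Weight} here but is not a superkey — split on Destination -> ContainerID, Weight, giving {ContainerID, Destination, Weight} and {Destination, Origin}.
{ContainerID, Destination, Weight} is in BCNF.
{Destination, Origin} is in BCNF.
{CarrierID, ContainerID, ETA, Origin, PortCode}: {ETA} determines {ContainerID, ETA} here but is not a superkey — split on ETA -> ContainerID, giving {ContainerID, ETA} and {CarrierID, ETA, Origin, PortCode}.
{ContainerID, ETA} is in BCNF.
{CarrierID, ETA, Origin, PortCode} is in BCNF.

{CarrierID, ETA, Origin, PortCode}; {ContainerID, Destination, Weight}; {ContainerID, ETA}; {Destination, Origin}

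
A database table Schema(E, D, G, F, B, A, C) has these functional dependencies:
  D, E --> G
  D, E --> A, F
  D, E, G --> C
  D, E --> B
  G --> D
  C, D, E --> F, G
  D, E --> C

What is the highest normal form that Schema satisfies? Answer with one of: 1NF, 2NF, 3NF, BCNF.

Candidate keys: {D, E}, {E, G}. Prime attributes: {D, E, G}.
For G --> D we have {G}⁺ = {D, G}; {G} is not a superkey, so BCNF fails.
Its right-hand attributes {D} are all prime, as are those of every other non-superkey FD — the relation is in 3NF.

3NF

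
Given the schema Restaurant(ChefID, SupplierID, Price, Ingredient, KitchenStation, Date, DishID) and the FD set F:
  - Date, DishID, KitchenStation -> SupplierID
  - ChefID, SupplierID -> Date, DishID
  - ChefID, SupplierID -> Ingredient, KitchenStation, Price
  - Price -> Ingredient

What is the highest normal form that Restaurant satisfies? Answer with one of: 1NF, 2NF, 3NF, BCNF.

2NF

Candidate keys: {ChefID, Date, DishID, KitchenStation}, {ChefID, SupplierID}. Prime attributes: {ChefID, Date, DishID, KitchenStation, SupplierID}.
For Date, DishID, KitchenStation -> SupplierID we have {Date, DishID, KitchenStation}⁺ = {Date, DishID, KitchenStation, SupplierID}; {Date, DishID, KitchenStation} is not a superkey, so BCNF fails.
Because {Ingredient} is non-prime and the left side of Price -> Ingredient is not a superkey, the relation is not in 3NF.
Checking every proper subset of each key, none determines a non-prime attribute — 2NF is satisfied.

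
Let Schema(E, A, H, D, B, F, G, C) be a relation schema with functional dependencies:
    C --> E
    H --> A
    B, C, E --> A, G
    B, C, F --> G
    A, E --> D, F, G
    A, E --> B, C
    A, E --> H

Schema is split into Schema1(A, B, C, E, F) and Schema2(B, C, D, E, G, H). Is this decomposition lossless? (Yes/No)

The shared attributes are {B, C, E} and {B, C, E}⁺ = {A, B, C, D, E, F, G, H}.
Schema1 is contained in that closure, so Schema1 ∩ Schema2 --> Schema1 holds and the join is lossless.

Yes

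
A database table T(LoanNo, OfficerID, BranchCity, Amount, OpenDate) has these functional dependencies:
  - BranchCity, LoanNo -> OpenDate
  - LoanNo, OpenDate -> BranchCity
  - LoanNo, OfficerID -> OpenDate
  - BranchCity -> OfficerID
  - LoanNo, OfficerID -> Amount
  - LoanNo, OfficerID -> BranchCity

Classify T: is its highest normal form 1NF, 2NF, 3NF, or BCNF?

Candidate keys: {BranchCity, LoanNo}, {LoanNo, OfficerID}, {LoanNo, OpenDate}. Prime attributes: {BranchCity, LoanNo, OfficerID, OpenDate}.
BranchCity -> OfficerID: {BranchCity}⁺ = {BranchCity, OfficerID}, which is not all of the attributes, so the left side is not a superkey — BCNF is violated.
But every attribute on its right side ({OfficerID}) is prime, and the same holds for every other non-superkey FD, so 3NF still holds.

3NF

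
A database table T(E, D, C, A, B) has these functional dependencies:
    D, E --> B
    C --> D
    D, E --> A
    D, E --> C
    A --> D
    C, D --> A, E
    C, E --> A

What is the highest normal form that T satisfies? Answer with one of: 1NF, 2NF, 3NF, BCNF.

Candidate keys: {A, E}, {C}, {D, E}. Prime attributes: {A, C, D, E}.
A --> D breaks BCNF: {A}⁺ = {A, D}, so {A} is not a superkey.
Since {D} ⊆ prime attributes and every other non-superkey FD also has a prime right side, the schema is in 3NF.

3NF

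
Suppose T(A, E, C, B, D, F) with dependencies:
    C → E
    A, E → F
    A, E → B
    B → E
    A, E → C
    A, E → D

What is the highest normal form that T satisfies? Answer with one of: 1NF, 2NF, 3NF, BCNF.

Candidate keys: {A, B}, {A, C}, {A, E}. Prime attributes: {A, B, C, E}.
For C → E we have {C}⁺ = {C, E}; {C} is not a superkey, so BCNF fails.
But every attribute on its right side ({E}) is prime, and the same holds for every other non-superkey FD, so 3NF still holds.

3NF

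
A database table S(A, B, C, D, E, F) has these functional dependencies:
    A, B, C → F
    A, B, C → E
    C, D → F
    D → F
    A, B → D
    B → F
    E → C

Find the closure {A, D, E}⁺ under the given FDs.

{A, C, D, E, F}

Start with {A, D, E}.
D → F applies; add {F} → now {A, D, E, F}.
E → C applies; add {C} → now {A, C, D, E, F}.
No further FD applies.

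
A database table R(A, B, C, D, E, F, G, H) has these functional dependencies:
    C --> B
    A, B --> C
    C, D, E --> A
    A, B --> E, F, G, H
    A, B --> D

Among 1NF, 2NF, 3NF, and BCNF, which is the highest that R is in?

Candidate keys: {A, B}, {A, C}, {C, D, E}. Prime attributes: {A, B, C, D, E}.
C --> B: {C}⁺ = {B, C}, which is not all of the attributes, so the left side is not a superkey — BCNF is violated.
But every attribute on its right side ({B}) is prime, and the same holds for every other non-superkey FD, so 3NF still holds.

3NF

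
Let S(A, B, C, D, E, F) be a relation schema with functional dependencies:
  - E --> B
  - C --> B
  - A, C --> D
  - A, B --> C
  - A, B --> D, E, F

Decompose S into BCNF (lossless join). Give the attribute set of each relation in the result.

Candidate keys of the original relation: {A, B}, {A, C}, {A, E}.
Within {A, B, C, D, E, F}: {E}⁺ ∩ {A, B, C, D, E, F} = {B, E}, not the whole set, so E --> B violates BCNF; decompose into {B, E} and {A, C, D, E, F}.
{B, E}: every determinant is a superkey — BCNF.
{A, C, D, E, F}: every determinant is a superkey — BCNF.

{A, C, D, E, F}; {B, E}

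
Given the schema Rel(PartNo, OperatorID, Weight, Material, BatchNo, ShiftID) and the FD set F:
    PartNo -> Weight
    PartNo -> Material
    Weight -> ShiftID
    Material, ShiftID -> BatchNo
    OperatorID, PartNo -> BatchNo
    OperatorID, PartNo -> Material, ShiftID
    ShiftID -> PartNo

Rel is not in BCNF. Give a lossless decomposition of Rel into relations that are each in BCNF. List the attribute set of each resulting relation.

Candidate keys of the original relation: {OperatorID, PartNo}, {OperatorID, ShiftID}, {OperatorID, Weight}.
{BatchNo, Material, OperatorID, PartNo, ShiftID, Weight}: {PartNo} determines {BatchNo, Material, PartNo, ShiftID, Weight} here but is not a superkey — split on PartNo -> BatchNo, Material, ShiftID, Weight, giving {BatchNo, Material, PartNo, ShiftID, Weight} and {OperatorID, PartNo}.
{BatchNo, Material, PartNo, ShiftID, Weight} is in BCNF.
{OperatorID, PartNo} is in BCNF.

{BatchNo, Material, PartNo, ShiftID, Weight}; {OperatorID, PartNo}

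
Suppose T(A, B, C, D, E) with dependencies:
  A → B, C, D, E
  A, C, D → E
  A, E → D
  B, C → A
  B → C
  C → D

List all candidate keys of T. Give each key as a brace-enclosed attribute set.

{A}⁺ = {A, B, C, D, E}, which is every attribute, so {A} is a candidate key.
{B}⁺ = {A, B, C, D, E}, which is every attribute, so {B} is a candidate key.
Any other superkey properly contains one of these, so there are no further candidate keys.

{A}, {B}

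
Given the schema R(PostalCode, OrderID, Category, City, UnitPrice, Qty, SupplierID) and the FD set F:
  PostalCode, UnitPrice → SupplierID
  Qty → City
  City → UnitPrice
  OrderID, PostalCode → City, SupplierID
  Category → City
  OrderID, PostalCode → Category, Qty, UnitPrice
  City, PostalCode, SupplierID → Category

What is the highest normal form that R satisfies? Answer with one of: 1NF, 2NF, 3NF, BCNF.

Candidate key: {OrderID, PostalCode}. Prime attributes: {OrderID, PostalCode}.
PostalCode, UnitPrice → SupplierID: {PostalCode, UnitPrice}⁺ = {PostalCode, SupplierID, UnitPrice}, which is not all of the attributes, so the left side is not a superkey — BCNF is violated.
Because {SupplierID} is non-prime and the left side of PostalCode, UnitPrice → SupplierID is not a superkey, the relation is not in 3NF.
Checking every proper subset of each key, none determines a non-prime attribute — 2NF is satisfied.

2NF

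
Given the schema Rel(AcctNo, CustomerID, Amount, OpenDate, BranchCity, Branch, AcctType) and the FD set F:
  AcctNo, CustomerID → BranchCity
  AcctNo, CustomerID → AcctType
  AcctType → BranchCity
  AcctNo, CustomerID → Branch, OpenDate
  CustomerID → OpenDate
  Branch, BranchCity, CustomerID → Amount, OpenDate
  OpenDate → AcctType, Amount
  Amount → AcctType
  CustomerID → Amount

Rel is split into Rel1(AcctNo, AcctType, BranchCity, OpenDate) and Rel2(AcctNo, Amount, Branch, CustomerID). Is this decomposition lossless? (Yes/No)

Rel1 ∩ Rel2 = {AcctNo}; its closure under F is {AcctNo}.
Neither Rel1 nor Rel2 is contained in that closure, so the decomposition is lossy.

No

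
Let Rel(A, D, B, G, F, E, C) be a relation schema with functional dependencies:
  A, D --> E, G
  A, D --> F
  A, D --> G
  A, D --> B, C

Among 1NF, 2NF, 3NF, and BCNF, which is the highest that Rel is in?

Candidate key: {A, D}. Prime attributes: {A, D}.
Every FD has a superkey on the left, so the relation is in BCNF.

BCNF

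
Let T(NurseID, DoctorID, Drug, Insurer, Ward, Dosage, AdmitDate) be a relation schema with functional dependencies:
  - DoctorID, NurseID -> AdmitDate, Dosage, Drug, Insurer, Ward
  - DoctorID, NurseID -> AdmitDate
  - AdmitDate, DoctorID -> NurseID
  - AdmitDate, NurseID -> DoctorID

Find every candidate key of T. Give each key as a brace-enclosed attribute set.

Closure of {AdmitDate, DoctorID} is {AdmitDate, DoctorID, Dosage, Drug, Insurer, NurseID, Ward}, the whole schema; {AdmitDate, DoctorID} is a candidate key.
Closure of {AdmitDate, NurseID} is {AdmitDate, DoctorID, Dosage, Drug, Insurer, NurseID, Ward}, the whole schema; {AdmitDate, NurseID} is a candidate key.
Closure of {DoctorID, NurseID} is {AdmitDate, DoctorID, Dosage, Drug, Insurer, NurseID, Ward}, the whole schema; {DoctorID, NurseID} is a candidate key.
No proper subset of any of these is a key, and no other minimal superkey exists.

{AdmitDate, DoctorID}, {AdmitDate, NurseID}, {DoctorID, NurseID}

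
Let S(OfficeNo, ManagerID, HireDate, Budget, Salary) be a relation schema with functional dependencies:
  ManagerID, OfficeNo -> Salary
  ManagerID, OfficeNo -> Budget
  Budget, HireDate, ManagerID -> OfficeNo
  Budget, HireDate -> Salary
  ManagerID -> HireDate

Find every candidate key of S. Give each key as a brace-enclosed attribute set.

{ManagerID} never appears on the right of any FD, so every key must include it.
{Budget, ManagerID} is a candidate key since {Budget, ManagerID}⁺ = {Budget, HireDate, ManagerID, OfficeNo, Salary} covers every attribute.
{ManagerID, OfficeNo} is a candidate key since {ManagerID, OfficeNo}⁺ = {Budget, HireDate, ManagerID, OfficeNo, Salary} covers every attribute.
These are minimal and exhaustive — every other superkey contains one of them.

{Budget, ManagerID}, {ManagerID, OfficeNo}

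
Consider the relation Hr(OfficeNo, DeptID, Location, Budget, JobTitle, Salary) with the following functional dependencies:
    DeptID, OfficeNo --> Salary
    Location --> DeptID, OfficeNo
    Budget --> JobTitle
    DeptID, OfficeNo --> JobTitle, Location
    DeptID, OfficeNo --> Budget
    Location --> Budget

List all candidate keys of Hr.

{Location}⁺ = {Budget, DeptID, JobTitle, Location, OfficeNo, Salary} — all of the relation — so {Location} is a candidate key.
{DeptID, OfficeNo}⁺ = {Budget, DeptID, JobTitle, Location, OfficeNo, Salary} — all of the relation — so {DeptID, OfficeNo} is a candidate key.
Any other superkey properly contains one of these, so there are no further candidate keys.

{DeptID, OfficeNo}, {Location}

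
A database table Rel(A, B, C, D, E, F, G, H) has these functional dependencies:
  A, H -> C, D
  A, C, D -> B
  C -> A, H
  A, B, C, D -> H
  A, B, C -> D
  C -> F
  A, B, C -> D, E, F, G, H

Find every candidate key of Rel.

{A, H}, {C}

{C}⁺ = {A, B, C, D, E, F, G, H}, which is every attribute, so {C} is a candidate key.
{A, H}⁺ = {A, B, C, D, E, F, G, H}, which is every attribute, so {A, H} is a candidate key.
These are minimal and exhaustive — every other superkey contains one of them.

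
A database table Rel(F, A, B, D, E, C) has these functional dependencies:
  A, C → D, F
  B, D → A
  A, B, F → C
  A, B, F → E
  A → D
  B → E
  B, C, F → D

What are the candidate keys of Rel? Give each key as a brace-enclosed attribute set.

Attributes never on any right-hand side: {B} — every candidate key must contain it.
{A, B, C} is a candidate key since {A, B, C}⁺ = {A, B, C, D, E, F} covers every attribute.
{A, B, F} is a candidate key since {A, B, F}⁺ = {A, B, C, D, E, F} covers every attribute.
{B, C, D} is a candidate key since {B, C, D}⁺ = {A, B, C, D, E, F} covers every attribute.
{B, C, F} is a candidate key since {B, C, F}⁺ = {A, B, C, D, E, F} covers every attribute.
{B, D, F} is a candidate key since {B, D, F}⁺ = {A, B, C, D, E, F} covers every attribute.
No proper subset of any of these is a key, and no other minimal superkey exists.

{A, B, C}, {A, B, F}, {B, C, D}, {B, C, F}, {B, D, F}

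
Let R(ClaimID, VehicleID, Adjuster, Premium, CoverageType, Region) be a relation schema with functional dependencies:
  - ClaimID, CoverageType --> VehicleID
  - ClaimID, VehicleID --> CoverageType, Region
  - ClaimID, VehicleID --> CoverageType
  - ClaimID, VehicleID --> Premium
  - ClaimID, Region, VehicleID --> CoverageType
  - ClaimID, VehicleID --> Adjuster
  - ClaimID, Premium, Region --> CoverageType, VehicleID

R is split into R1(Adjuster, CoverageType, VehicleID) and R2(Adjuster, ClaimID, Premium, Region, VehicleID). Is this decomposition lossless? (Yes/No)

No

R1 ∩ R2 = {Adjuster, VehicleID}; its closure under F is {Adjuster, VehicleID}.
R1 ⊄ {Adjuster, VehicleID} and R2 ⊄ {Adjuster, VehicleID}, so the split is lossy.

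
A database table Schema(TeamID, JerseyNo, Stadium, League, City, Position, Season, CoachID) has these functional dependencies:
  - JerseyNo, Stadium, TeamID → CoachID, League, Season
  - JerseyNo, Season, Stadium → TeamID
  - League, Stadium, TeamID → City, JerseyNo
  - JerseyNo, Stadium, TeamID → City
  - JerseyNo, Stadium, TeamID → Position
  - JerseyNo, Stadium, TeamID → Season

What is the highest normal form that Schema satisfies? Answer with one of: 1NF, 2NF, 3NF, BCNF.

Candidate keys: {JerseyNo, Season, Stadium}, {JerseyNo, Stadium, TeamID}, {League, Stadium, TeamID}. Prime attributes: {JerseyNo, League, Season, Stadium, TeamID}.
Every FD has a superkey on the left, so the relation is in BCNF.

BCNF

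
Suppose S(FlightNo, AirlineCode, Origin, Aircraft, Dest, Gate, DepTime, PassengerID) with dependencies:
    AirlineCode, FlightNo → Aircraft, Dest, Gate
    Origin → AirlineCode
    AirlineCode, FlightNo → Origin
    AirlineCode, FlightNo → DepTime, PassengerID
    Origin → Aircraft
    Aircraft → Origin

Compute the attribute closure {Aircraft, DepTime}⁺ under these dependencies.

Start with {Aircraft, DepTime}.
Aircraft → Origin applies; add {Origin} → now {Aircraft, DepTime, Origin}.
Origin → AirlineCode applies; add {AirlineCode} → now {Aircraft, AirlineCode, DepTime, Origin}.
No further FD applies.

{Aircraft, AirlineCode, DepTime, Origin}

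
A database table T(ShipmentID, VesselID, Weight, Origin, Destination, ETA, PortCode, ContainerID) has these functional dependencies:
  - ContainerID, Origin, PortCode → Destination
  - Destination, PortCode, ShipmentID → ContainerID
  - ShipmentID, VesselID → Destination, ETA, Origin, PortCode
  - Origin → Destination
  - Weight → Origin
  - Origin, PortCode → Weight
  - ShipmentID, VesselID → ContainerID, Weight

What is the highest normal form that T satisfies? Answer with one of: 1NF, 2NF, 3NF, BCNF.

2NF

Candidate key: {ShipmentID, VesselID}. Prime attributes: {ShipmentID, VesselID}.
ContainerID, Origin, PortCode → Destination breaks BCNF: {ContainerID, Origin, PortCode}⁺ = {ContainerID, Destination, Origin, PortCode, Weight}, so {ContainerID, Origin, PortCode} is not a superkey.
ContainerID, Origin, PortCode → Destination determines the non-prime attribute {Destination} from a non-superkey — 3NF is violated.
Checking every proper subset of each key, none determines a non-prime attribute — 2NF is satisfied.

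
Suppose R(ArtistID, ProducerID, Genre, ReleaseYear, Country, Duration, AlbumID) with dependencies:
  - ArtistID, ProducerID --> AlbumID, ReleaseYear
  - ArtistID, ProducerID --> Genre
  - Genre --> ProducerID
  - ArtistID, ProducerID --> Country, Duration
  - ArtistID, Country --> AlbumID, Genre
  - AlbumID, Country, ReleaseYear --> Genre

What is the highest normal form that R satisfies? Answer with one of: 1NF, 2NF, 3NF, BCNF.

Candidate keys: {ArtistID, Country}, {ArtistID, Genre}, {ArtistID, ProducerID}. Prime attributes: {ArtistID, Country, Genre, ProducerID}.
For Genre --> ProducerID we have {Genre}⁺ = {Genre, ProducerID}; {Genre} is not a superkey, so BCNF fails.
Since {ProducerID} ⊆ prime attributes and every other non-superkey FD also has a prime right side, the schema is in 3NF.

3NF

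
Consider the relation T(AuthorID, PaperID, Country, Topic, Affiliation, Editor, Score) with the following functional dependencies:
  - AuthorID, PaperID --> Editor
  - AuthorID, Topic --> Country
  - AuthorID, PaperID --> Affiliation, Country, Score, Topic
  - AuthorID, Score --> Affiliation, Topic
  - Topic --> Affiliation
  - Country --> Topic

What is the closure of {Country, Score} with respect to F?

Start with {Country, Score}.
Country --> Topic applies; add {Topic} → now {Country, Score, Topic}.
Topic --> Affiliation applies; add {Affiliation} → now {Affiliation, Country, Score, Topic}.
No further FD applies.

{Affiliation, Country, Score, Topic}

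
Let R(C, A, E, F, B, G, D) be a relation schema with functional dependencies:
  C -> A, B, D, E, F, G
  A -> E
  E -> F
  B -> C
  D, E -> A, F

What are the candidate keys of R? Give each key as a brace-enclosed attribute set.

{B}, {C}

{B}⁺ = {A, B, C, D, E, F, G}, which is every attribute, so {B} is a candidate key.
{C}⁺ = {A, B, C, D, E, F, G}, which is every attribute, so {C} is a candidate key.
Any other superkey properly contains one of these, so there are no further candidate keys.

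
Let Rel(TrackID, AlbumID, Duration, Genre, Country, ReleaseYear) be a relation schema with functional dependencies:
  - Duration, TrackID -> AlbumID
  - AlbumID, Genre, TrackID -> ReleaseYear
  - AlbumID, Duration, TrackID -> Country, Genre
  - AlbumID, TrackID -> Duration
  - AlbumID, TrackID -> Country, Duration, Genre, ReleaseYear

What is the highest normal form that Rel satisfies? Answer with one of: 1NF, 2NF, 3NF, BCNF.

BCNF

Candidate keys: {AlbumID, TrackID}, {Duration, TrackID}. Prime attributes: {AlbumID, Duration, TrackID}.
The left-hand side of every FD is a superkey, so BCNF is satisfied.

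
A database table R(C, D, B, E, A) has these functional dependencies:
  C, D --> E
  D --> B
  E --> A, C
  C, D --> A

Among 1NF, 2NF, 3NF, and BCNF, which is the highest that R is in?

Candidate keys: {C, D}, {D, E}. Prime attributes: {C, D, E}.
For D --> B we have {D}⁺ = {B, D}; {D} is not a superkey, so BCNF fails.
Because {B} is non-prime and the left side of D --> B is not a superkey, the relation is not in 3NF.
{D} is a proper subset of the key {C, D}, and {D}⁺ contains the non-prime attribute {B} — a partial dependency, so 2NF is violated.

1NF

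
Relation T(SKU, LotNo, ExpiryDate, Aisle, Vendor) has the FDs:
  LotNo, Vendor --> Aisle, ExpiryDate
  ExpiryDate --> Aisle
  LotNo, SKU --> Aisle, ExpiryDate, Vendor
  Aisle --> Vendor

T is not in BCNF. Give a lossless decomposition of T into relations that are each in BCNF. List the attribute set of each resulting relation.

Candidate key of the original relation: {LotNo, SKU}.
Within {Aisle, ExpiryDate, LotNo, SKU, Vendor}: {LotNo, Vendor}⁺ ∩ {Aisle, ExpiryDate, LotNo, SKU, Vendor} = {Aisle, ExpiryDate, LotNo, Vendor}, not the whole set, so LotNo, Vendor --> Aisle, ExpiryDate violates BCNF; decompose into {Aisle, ExpiryDate, LotNo, Vendor} and {LotNo, SKU, Vendor}.
Within {Aisle, ExpiryDate, LotNo, Vendor}: {ExpiryDate}⁺ ∩ {Aisle, ExpiryDate, LotNo, Vendor} = {Aisle, ExpiryDate, Vendor}, not the whole set, so ExpiryDate --> Aisle, Vendor violates BCNF; decompose into {Aisle, ExpiryDate, Vendor} and {ExpiryDate, LotNo}.
Within {Aisle, ExpiryDate, Vendor}: {Aisle}⁺ ∩ {Aisle, ExpiryDate, Vendor} = {Aisle, Vendor}, not the whole set, so Aisle --> Vendor violates BCNF; decompose into {Aisle, Vendor} and {Aisle, ExpiryDate}.
{Aisle, Vendor} is in BCNF.
{Aisle, ExpiryDate} is in BCNF.
{ExpiryDate, LotNo} is in BCNF.
{LotNo, SKU, Vendor} is in BCNF.

{Aisle, ExpiryDate}; {Aisle, Vendor}; {ExpiryDate, LotNo}; {LotNo, SKU, Vendor}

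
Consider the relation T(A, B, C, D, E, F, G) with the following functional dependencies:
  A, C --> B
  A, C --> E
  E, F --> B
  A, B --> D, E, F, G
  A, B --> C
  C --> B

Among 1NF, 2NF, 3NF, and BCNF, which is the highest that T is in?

Candidate keys: {A, B}, {A, C}, {A, E, F}. Prime attributes: {A, B, C, E, F}.
E, F --> B: {E, F}⁺ = {B, E, F}, which is not all of the attributes, so the left side is not a superkey — BCNF is violated.
Its right-hand attributes {B} are all prime, as are those of every other non-superkey FD — the relation is in 3NF.

3NF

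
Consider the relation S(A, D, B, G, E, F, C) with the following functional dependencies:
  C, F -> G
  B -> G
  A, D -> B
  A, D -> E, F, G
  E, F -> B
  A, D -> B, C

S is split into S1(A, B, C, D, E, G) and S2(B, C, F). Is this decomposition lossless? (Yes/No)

No

Common attributes: {B, C}; their closure is {B, C, G}.
The closure covers neither S1 nor S2 entirely; the join is not lossless.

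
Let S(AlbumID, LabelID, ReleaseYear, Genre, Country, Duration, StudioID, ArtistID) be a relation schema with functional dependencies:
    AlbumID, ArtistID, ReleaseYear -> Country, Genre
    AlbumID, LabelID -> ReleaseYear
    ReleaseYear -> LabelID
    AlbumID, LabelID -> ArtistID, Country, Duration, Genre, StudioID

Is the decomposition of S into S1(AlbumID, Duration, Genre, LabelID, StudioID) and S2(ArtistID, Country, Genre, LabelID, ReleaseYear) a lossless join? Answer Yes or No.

No

Common attributes: {Genre, LabelID}; their closure is {Genre, LabelID}.
S1 ⊄ {Genre, LabelID} and S2 ⊄ {Genre, LabelID}, so the split is lossy.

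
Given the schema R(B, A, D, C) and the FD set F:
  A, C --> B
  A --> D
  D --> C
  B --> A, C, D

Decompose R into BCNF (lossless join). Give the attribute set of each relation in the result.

{A, B, D}; {C, D}

Candidate keys of the original relation: {A}, {B}.
{A, B, C, D}: {D} determines {C, D} here but is not a superkey — split on D --> C, giving {C, D} and {A, B, D}.
{C, D}: every determinant is a superkey — BCNF.
{A, B, D}: every determinant is a superkey — BCNF.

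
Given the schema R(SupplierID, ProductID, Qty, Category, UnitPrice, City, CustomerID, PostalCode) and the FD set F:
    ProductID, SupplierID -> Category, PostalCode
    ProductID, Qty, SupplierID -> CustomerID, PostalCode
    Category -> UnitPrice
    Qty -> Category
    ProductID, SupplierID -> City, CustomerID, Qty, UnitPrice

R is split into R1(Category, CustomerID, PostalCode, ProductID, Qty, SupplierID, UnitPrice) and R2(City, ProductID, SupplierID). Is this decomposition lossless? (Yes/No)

R1 ∩ R2 = {ProductID, SupplierID}; its closure under F is {Category, City, CustomerID, PostalCode, ProductID, Qty, SupplierID, UnitPrice}.
Since R1 ⊆ {Category, City, CustomerID, PostalCode, ProductID, Qty, SupplierID, UnitPrice}, the intersection is a superkey of R1; the decomposition is lossless.

Yes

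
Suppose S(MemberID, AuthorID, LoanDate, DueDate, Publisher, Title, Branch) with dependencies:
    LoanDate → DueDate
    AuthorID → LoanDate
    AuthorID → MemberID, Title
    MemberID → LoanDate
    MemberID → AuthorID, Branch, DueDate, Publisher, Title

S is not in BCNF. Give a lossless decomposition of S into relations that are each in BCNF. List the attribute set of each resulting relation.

Candidate keys of the original relation: {AuthorID}, {MemberID}.
In {AuthorID, Branch, DueDate, LoanDate, MemberID, Publisher, Title}, {LoanDate} is not a superkey ({LoanDate}⁺ restricted to this set is {DueDate, LoanDate}), so split on LoanDate → DueDate into {DueDate, LoanDate} and {AuthorID, Branch, LoanDate, MemberID, Publisher, Title}.
{DueDate, LoanDate}: every determinant is a superkey — BCNF.
{AuthorID, Branch, LoanDate, MemberID, Publisher, Title}: every determinant is a superkey — BCNF.

{AuthorID, Branch, LoanDate, MemberID, Publisher, Title}; {DueDate, LoanDate}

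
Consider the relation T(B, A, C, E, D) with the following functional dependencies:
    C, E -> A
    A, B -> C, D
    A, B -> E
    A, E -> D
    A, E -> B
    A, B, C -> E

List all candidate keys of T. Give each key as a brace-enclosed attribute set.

{A, B}⁺ = {A, B, C, D, E}, which is every attribute, so {A, B} is a candidate key.
{A, E}⁺ = {A, B, C, D, E}, which is every attribute, so {A, E} is a candidate key.
{C, E}⁺ = {A, B, C, D, E}, which is every attribute, so {C, E} is a candidate key.
Any other superkey properly contains one of these, so there are no further candidate keys.

{A, B}, {A, E}, {C, E}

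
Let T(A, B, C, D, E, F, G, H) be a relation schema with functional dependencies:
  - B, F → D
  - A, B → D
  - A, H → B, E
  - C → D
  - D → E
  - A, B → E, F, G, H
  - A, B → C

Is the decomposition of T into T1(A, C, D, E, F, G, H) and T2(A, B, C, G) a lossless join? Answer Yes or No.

No

T1 ∩ T2 = {A, C, G}; its closure under F is {A, C, D, E, G}.
Neither T1 nor T2 is contained in that closure, so the decomposition is lossy.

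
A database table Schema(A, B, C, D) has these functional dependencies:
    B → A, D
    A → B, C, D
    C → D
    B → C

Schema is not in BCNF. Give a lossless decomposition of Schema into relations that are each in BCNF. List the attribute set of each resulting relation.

{A, B, C}; {C, D}

Candidate keys of the original relation: {A}, {B}.
Within {A, B, C, D}: {C}⁺ ∩ {A, B, C, D} = {C, D}, not the whole set, so C → D violates BCNF; decompose into {C, D} and {A, B, C}.
{C, D}: every determinant is a superkey — BCNF.
{A, B, C}: every determinant is a superkey — BCNF.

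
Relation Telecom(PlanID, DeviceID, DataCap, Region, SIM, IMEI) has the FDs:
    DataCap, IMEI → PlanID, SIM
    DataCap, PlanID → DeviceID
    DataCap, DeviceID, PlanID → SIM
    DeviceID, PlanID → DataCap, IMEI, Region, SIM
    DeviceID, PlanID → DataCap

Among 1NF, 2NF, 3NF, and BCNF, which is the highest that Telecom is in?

BCNF

Candidate keys: {DataCap, IMEI}, {DataCap, PlanID}, {DeviceID, PlanID}. Prime attributes: {DataCap, DeviceID, IMEI, PlanID}.
Every FD has a superkey on the left, so the relation is in BCNF.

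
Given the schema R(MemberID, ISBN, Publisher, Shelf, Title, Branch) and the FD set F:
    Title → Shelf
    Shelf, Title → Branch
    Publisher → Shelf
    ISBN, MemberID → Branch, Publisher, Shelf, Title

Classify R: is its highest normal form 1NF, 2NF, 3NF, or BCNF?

Candidate key: {ISBN, MemberID}. Prime attributes: {ISBN, MemberID}.
Title → Shelf: {Title}⁺ = {Branch, Shelf, Title}, which is not all of the attributes, so the left side is not a superkey — BCNF is violated.
Title → Shelf determines the non-prime attribute {Shelf} from a non-superkey — 3NF is violated.
No proper subset of a key has a non-prime attribute in its closure, so there is no partial dependency; 2NF holds.

2NF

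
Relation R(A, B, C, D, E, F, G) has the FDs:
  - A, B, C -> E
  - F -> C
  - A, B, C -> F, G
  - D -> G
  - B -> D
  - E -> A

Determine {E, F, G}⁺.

Start with {E, F, G}.
F -> C applies; add {C} → now {C, E, F, G}.
E -> A applies; add {A} → now {A, C, E, F, G}.
No further FD applies.

{A, C, E, F, G}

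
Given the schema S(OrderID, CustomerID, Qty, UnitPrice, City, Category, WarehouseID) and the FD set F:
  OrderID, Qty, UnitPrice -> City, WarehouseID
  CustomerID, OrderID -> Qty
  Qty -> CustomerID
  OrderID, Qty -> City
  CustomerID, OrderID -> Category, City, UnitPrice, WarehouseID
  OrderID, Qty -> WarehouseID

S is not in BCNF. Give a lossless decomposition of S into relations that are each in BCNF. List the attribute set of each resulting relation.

{Category, City, OrderID, Qty, UnitPrice, WarehouseID}; {CustomerID, Qty}

Candidate keys of the original relation: {CustomerID, OrderID}, {OrderID, Qty}.
In {Category, City, CustomerID, OrderID, Qty, UnitPrice, WarehouseID}, {Qty} is not a superkey ({Qty}⁺ restricted to this set is {CustomerID, Qty}), so split on Qty -> CustomerID into {CustomerID, Qty} and {Category, City, OrderID, Qty, UnitPrice, WarehouseID}.
{CustomerID, Qty}: every determinant is a superkey — BCNF.
{Category, City, OrderID, Qty, UnitPrice, WarehouseID}: every determinant is a superkey — BCNF.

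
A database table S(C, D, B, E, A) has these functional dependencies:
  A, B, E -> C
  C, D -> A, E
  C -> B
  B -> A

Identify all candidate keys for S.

Attributes never on any right-hand side: {D} — every candidate key must contain it.
{C, D} is a candidate key since {C, D}⁺ = {A, B, C, D, E} covers every attribute.
{B, D, E} is a candidate key since {B, D, E}⁺ = {A, B, C, D, E} covers every attribute.
These are minimal and exhaustive — every other superkey contains one of them.

{B, D, E}, {C, D}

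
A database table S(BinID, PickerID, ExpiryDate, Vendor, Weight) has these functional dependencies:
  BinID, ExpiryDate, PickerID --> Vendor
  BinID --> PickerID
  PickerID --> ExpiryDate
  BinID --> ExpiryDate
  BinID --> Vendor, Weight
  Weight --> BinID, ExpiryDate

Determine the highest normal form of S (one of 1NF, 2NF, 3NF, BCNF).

2NF

Candidate keys: {BinID}, {Weight}. Prime attributes: {BinID, Weight}.
For PickerID --> ExpiryDate we have {PickerID}⁺ = {ExpiryDate, PickerID}; {PickerID} is not a superkey, so BCNF fails.
PickerID --> ExpiryDate has non-prime {ExpiryDate} on the right and a non-superkey on the left, so 3NF fails.
All keys have size 1, which rules out partial dependencies — 2NF is satisfied.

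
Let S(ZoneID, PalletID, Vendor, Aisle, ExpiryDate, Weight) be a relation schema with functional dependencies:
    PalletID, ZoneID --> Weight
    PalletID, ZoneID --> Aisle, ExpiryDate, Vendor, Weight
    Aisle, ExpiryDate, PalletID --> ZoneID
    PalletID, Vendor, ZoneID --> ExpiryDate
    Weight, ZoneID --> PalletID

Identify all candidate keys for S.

{PalletID, ZoneID} is a candidate key since {PalletID, ZoneID}⁺ = {Aisle, ExpiryDate, PalletID, Vendor, Weight, ZoneID} covers every attribute.
{Weight, ZoneID} is a candidate key since {Weight, ZoneID}⁺ = {Aisle, ExpiryDate, PalletID, Vendor, Weight, ZoneID} covers every attribute.
{Aisle, ExpiryDate, PalletID} is a candidate key since {Aisle, ExpiryDate, PalletID}⁺ = {Aisle, ExpiryDate, PalletID, Vendor, Weight, ZoneID} covers every attribute.
These are minimal and exhaustive — every other superkey contains one of them.

{Aisle, ExpiryDate, PalletID}, {PalletID, ZoneID}, {Weight, ZoneID}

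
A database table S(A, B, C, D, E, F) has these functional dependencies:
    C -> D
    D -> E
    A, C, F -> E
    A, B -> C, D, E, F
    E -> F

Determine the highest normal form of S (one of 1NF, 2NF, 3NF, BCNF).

2NF

Candidate key: {A, B}. Prime attributes: {A, B}.
C -> D: {C}⁺ = {C, D, E, F}, which is not all of the attributes, so the left side is not a superkey — BCNF is violated.
C -> D has non-prime {D} on the right and a non-superkey on the left, so 3NF fails.
No proper subset of a key has a non-prime attribute in its closure, so there is no partial dependency; 2NF holds.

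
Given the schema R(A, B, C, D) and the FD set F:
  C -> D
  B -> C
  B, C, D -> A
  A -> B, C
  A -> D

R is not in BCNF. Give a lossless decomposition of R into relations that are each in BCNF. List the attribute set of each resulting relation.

{A, B, C}; {C, D}

Candidate keys of the original relation: {A}, {B}.
In {A, B, C, D}, {C} is not a superkey ({C}⁺ restricted to this set is {C, D}), so split on C -> D into {C, D} and {A, B, C}.
{C, D} is in BCNF.
{A, B, C} is in BCNF.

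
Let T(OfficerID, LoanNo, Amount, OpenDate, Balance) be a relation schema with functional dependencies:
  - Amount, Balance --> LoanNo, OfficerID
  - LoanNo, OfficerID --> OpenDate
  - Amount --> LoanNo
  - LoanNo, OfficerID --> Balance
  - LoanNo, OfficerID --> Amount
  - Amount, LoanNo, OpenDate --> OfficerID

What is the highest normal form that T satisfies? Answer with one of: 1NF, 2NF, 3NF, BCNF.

3NF

Candidate keys: {Amount, Balance}, {Amount, OfficerID}, {Amount, OpenDate}, {LoanNo, OfficerID}. Prime attributes: {Amount, Balance, LoanNo, OfficerID, OpenDate}.
Amount --> LoanNo: {Amount}⁺ = {Amount, LoanNo}, which is not all of the attributes, so the left side is not a superkey — BCNF is violated.
Its right-hand attributes {LoanNo} are all prime, as are those of every other non-superkey FD — the relation is in 3NF.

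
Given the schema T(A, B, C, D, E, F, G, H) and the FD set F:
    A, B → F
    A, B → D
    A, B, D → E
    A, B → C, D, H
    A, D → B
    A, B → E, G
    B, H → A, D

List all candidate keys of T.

{A, B}, {A, D}, {B, H}

{A, B}⁺ = {A, B, C, D, E, F, G, H}, which is every attribute, so {A, B} is a candidate key.
{A, D}⁺ = {A, B, C, D, E, F, G, H}, which is every attribute, so {A, D} is a candidate key.
{B, H}⁺ = {A, B, C, D, E, F, G, H}, which is every attribute, so {B, H} is a candidate key.
No proper subset of any of these is a key, and no other minimal superkey exists.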